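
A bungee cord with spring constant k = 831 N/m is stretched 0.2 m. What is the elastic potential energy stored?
PE = ½kx² = ½(831)(0.2)² = 16.62 J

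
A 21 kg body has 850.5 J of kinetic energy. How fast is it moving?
v = √(2·KE/m) = √(2·850.5/21) = 9.0 m/s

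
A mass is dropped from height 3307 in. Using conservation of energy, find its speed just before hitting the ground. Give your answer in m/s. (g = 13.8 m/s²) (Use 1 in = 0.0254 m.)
Convert to SI: h = 83.9978 m
mgh = ½mv² ⇒ v = √(2gh) = √(2·13.8·83.9978) = 48.15 m/s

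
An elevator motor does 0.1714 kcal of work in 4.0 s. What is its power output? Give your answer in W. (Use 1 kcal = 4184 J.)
Convert to SI: W = 717.138 J, t = 4.0 s
P = W/t = 717.138/4.0 = 179.3 W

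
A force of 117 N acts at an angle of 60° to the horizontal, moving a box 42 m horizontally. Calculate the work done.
W = F·d·cosθ = (117)(42)cos(60°) = 2457 J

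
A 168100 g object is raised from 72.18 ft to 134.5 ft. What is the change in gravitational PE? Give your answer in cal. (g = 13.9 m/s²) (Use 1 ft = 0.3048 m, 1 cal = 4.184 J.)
Convert to SI: m = 168.1 kg, Δh = 18.9951 m
ΔPE = mgΔh = (168.1)(13.9)(18.9951) = 44383.8 J = 10610 cal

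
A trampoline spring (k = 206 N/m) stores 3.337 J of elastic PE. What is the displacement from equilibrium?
x = √(2·PE/k) = √(2·3.337/206) = 0.18 m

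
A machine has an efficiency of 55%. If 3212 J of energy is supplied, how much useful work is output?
W_out = η·W_in = 0.55·3212 = 1766.6 J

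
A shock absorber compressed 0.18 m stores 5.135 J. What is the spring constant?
k = 2·PE/x² = 2·5.135/(0.18)² = 317.0 N/m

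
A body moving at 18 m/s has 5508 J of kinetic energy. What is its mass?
m = 2·KE/v² = 2·5508/(18)² = 34.0 kg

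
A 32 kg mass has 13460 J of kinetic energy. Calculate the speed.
v = √(2·KE/m) = √(2·13460/32) = 29.0 m/s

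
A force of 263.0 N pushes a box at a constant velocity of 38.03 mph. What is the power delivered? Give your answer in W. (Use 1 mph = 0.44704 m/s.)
Convert to SI: F = 263.0 N, v = 17.0009 m/s
P = Fv = (263.0)(17.0009) = 4471 W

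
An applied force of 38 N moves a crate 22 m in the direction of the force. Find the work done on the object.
W = F·d = (38)(22) = 836.0 J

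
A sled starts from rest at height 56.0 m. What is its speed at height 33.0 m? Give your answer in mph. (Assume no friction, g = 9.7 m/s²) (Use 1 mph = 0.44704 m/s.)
mgh₁ = mgh₂ + ½mv² ⇒ v = √(2g(h₁−h₂)) = √(2·9.7·23.0) = 21.1234 m/s = 47.25 mph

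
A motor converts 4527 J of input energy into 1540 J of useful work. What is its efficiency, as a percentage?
η = W_out/W_in = 1540/4527 = 34.02%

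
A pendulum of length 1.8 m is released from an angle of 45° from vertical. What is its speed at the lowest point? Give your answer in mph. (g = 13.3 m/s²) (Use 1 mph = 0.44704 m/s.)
h = L(1 − cosθ) = 1.8(1 − cos45°) = 0.527208 m
v = √(2gh) = √(2·13.3·0.527208) = 3.74483 m/s = 8.377 mph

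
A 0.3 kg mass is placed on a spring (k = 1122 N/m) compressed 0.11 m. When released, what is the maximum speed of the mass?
½kx² = ½mv² ⇒ v = x√(k/m) = (0.11)√(1122/0.3) = 6.727 m/s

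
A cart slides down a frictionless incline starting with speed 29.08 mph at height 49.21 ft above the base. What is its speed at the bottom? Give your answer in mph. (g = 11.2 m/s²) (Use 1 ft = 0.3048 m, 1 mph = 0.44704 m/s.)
Convert to SI: v₀ = 12.9999 m/s, h = 14.9992 m
½mv₀² + mgh = ½mv² ⇒ v = √(v₀² + 2gh) = √(12.9999² + 2·11.2·14.9992) = 22.4718 m/s = 50.27 mph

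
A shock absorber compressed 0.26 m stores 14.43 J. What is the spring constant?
k = 2·PE/x² = 2·14.43/(0.26)² = 426.9 N/m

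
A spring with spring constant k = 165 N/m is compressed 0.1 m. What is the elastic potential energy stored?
PE = ½kx² = ½(165)(0.1)² = 0.825 J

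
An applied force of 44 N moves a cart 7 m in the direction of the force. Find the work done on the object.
W = F·d = (44)(7) = 308.0 J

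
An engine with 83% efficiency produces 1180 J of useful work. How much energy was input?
W_in = W_out/η = 1180/0.83 = 1422 J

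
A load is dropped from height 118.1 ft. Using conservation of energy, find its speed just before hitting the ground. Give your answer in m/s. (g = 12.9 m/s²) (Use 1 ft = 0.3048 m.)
Convert to SI: h = 35.9969 m
mgh = ½mv² ⇒ v = √(2gh) = √(2·12.9·35.9969) = 30.47 m/s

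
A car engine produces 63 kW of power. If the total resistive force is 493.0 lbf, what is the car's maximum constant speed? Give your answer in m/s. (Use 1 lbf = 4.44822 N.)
Convert to SI: F = 2192.97 N
P = Fv ⇒ v = P/F = 63000 W/2192.97 N = 28.73 m/s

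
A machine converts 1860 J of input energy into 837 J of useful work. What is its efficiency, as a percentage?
η = W_out/W_in = 837/1860 = 45.0%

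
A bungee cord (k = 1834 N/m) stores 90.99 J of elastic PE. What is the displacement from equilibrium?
x = √(2·PE/k) = √(2·90.99/1834) = 0.315 m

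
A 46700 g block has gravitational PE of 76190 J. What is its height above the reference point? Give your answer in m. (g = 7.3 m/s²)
Convert to SI: m = 46.7 kg, PE = 76190.0 J
h = PE/(mg) = 76190.0/(46.7·7.3) = 223.5 m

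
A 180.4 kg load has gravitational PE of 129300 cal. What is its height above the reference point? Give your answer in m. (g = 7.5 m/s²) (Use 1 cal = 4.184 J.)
Convert to SI: m = 180.4 kg, PE = 540991 J
h = PE/(mg) = 540991/(180.4·7.5) = 399.8 m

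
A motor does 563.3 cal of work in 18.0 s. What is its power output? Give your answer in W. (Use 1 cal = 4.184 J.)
Convert to SI: W = 2356.85 J, t = 18.0 s
P = W/t = 2356.85/18.0 = 130.9 W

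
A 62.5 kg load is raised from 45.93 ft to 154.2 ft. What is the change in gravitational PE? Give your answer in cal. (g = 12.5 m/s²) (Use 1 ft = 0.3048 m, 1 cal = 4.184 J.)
Convert to SI: m = 62.5 kg, Δh = 33.0007 m
ΔPE = mgΔh = (62.5)(12.5)(33.0007) = 25781.8 J = 6162 cal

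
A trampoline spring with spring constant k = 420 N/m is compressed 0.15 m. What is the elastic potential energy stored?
PE = ½kx² = ½(420)(0.15)² = 4.725 J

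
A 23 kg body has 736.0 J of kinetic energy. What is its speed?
v = √(2·KE/m) = √(2·736.0/23) = 8.0 m/s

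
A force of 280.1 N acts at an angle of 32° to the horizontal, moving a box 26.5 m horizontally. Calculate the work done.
W = F·d·cosθ = (280.1)(26.5)cos(32°) = 6295 J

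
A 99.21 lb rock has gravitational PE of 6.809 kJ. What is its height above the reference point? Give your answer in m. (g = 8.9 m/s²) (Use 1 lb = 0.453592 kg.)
Convert to SI: m = 45.0009 kg, PE = 6809.0 J
h = PE/(mg) = 6809.0/(45.0009·8.9) = 17.0 m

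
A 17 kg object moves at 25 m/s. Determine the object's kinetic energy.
KE = ½mv² = ½(17)(25)² = 5312.5 J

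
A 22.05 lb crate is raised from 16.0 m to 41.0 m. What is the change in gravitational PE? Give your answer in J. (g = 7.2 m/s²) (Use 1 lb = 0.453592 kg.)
Convert to SI: m = 10.0017 kg, Δh = 25.0 m
ΔPE = mgΔh = (10.0017)(7.2)(25.0) = 1800 J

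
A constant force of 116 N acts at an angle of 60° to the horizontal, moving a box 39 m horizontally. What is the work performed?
W = F·d·cosθ = (116)(39)cos(60°) = 2262 J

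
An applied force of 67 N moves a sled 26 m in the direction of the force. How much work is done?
W = F·d = (67)(26) = 1742 J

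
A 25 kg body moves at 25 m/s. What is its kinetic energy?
KE = ½mv² = ½(25)(25)² = 7812.5 J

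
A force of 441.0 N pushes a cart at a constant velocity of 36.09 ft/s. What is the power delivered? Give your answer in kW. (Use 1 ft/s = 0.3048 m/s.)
Convert to SI: F = 441.0 N, v = 11.0002 m/s
P = Fv = (441.0)(11.0002) = 4851.1 W = 4.851 kW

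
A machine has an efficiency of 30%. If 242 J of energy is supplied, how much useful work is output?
W_out = η·W_in = 0.3·242 = 72.6 J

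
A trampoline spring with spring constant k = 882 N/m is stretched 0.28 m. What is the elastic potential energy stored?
PE = ½kx² = ½(882)(0.28)² = 34.57 J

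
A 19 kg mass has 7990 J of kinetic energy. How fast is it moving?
v = √(2·KE/m) = √(2·7990/19) = 29.0 m/s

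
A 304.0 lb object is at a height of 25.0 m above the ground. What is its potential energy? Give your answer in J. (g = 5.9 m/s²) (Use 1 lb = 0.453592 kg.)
Convert to SI: m = 137.892 kg, h = 25.0 m
PE = mgh = (137.892)(5.9)(25.0) = 20340 J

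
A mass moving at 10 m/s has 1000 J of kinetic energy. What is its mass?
m = 2·KE/v² = 2·1000/(10)² = 20.0 kg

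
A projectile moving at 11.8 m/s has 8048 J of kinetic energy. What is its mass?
m = 2·KE/v² = 2·8048/(11.8)² = 115.6 kg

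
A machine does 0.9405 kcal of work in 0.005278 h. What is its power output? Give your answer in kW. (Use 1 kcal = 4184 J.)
Convert to SI: W = 3935.05 J, t = 19.0008 s
P = W/t = 3935.05/19.0008 = 207.099 W = 0.2071 kW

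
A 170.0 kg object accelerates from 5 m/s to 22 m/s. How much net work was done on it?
W = ΔKE = ½m(v₂² − v₁²) = ½(170.0)(22² − 5²) = 39015.0 J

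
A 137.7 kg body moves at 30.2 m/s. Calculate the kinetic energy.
KE = ½mv² = ½(137.7)(30.2)² = 62790 J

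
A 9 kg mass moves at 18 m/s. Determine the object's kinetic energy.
KE = ½mv² = ½(9)(18)² = 1458.0 J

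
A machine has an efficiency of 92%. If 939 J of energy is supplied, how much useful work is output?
W_out = η·W_in = 0.92·939 = 863.88 J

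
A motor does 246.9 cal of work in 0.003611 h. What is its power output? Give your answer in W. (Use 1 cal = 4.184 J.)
Convert to SI: W = 1033.03 J, t = 12.9996 s
P = W/t = 1033.03/12.9996 = 79.47 W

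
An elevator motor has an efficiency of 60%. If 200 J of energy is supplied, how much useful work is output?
W_out = η·W_in = 0.6·200 = 120.0 J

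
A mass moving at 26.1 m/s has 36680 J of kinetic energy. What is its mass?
m = 2·KE/v² = 2·36680/(26.1)² = 107.7 kg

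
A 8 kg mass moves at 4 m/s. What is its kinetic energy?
KE = ½mv² = ½(8)(4)² = 64.0 J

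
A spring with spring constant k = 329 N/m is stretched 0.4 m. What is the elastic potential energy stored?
PE = ½kx² = ½(329)(0.4)² = 26.32 J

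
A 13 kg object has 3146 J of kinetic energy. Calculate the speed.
v = √(2·KE/m) = √(2·3146/13) = 22.0 m/s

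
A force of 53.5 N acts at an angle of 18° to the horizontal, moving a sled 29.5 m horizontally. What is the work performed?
W = F·d·cosθ = (53.5)(29.5)cos(18°) = 1501 J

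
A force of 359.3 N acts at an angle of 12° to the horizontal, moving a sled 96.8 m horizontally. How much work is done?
W = F·d·cosθ = (359.3)(96.8)cos(12°) = 34020 J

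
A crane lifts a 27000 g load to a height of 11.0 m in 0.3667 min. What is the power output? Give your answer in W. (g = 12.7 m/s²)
Convert to SI: m = 27.0 kg, h = 11.0 m, t = 22.002 s
P = mgh/t = (27.0)(12.7)(11.0)/22.002 = 171.4 W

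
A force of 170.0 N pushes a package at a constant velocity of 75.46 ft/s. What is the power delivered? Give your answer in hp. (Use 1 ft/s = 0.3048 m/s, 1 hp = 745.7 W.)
Convert to SI: F = 170.0 N, v = 23.0002 m/s
P = Fv = (170.0)(23.0002) = 3910.04 W = 5.243 hp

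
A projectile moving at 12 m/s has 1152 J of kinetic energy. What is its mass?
m = 2·KE/v² = 2·1152/(12)² = 16.0 kg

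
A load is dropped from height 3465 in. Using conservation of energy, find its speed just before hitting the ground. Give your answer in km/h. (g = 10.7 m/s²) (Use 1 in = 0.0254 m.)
Convert to SI: h = 88.011 m
mgh = ½mv² ⇒ v = √(2gh) = √(2·10.7·88.011) = 43.3986 m/s = 156.2 km/h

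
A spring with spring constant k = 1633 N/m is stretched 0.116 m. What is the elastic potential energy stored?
PE = ½kx² = ½(1633)(0.116)² = 10.99 J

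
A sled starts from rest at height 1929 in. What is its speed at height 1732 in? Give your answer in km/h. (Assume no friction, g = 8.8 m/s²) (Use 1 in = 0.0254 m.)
Convert to SI: h₁−h₂ = 5.0038 m
mgh₁ = mgh₂ + ½mv² ⇒ v = √(2g(h₁−h₂)) = √(2·8.8·5.0038) = 9.3844 m/s = 33.78 km/h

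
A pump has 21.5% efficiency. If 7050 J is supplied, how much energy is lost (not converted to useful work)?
W_lost = W_in(1 − η) = 7050·(1 − 0.215) = 5534 J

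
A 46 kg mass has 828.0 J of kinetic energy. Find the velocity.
v = √(2·KE/m) = √(2·828.0/46) = 6.0 m/s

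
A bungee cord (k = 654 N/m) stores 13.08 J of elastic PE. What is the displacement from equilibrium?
x = √(2·PE/k) = √(2·13.08/654) = 0.2 m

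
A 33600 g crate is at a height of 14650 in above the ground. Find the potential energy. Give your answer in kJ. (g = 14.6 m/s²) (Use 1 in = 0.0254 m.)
Convert to SI: m = 33.6 kg, h = 372.11 m
PE = mgh = (33.6)(14.6)(372.11) = 182542 J = 182.5 kJ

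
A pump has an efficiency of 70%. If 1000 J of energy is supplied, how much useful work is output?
W_out = η·W_in = 0.7·1000 = 700.0 J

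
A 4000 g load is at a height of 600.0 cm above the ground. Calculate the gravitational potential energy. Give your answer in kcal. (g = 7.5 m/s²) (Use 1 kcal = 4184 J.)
Convert to SI: m = 4.0 kg, h = 6.0 m
PE = mgh = (4.0)(7.5)(6.0) = 180.0 J = 0.04302 kcal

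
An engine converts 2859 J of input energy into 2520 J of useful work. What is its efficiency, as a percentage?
η = W_out/W_in = 2520/2859 = 88.14%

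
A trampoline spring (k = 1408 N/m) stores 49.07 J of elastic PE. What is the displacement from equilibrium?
x = √(2·PE/k) = √(2·49.07/1408) = 0.264 m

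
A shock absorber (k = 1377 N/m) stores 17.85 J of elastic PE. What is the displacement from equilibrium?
x = √(2·PE/k) = √(2·17.85/1377) = 0.161 m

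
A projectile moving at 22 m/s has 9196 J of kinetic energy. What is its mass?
m = 2·KE/v² = 2·9196/(22)² = 38.0 kg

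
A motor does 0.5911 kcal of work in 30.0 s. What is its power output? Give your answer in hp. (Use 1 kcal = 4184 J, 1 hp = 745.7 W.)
Convert to SI: W = 2473.16 J, t = 30.0 s
P = W/t = 2473.16/30.0 = 82.4387 W = 0.1106 hp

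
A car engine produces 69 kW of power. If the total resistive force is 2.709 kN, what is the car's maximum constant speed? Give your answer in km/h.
Convert to SI: F = 2709.0 N
P = Fv ⇒ v = P/F = 69000 W/2709.0 N = 25.4707 m/s = 91.69 km/h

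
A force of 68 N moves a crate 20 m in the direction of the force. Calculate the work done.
W = F·d = (68)(20) = 1360 J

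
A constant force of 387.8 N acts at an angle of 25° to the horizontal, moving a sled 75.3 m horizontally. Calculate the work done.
W = F·d·cosθ = (387.8)(75.3)cos(25°) = 26470 J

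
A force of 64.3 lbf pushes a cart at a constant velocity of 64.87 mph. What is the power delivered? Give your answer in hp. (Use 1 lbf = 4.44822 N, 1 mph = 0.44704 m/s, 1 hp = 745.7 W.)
Convert to SI: F = 286.021 N, v = 28.9995 m/s
P = Fv = (286.021)(28.9995) = 8294.45 W = 11.12 hp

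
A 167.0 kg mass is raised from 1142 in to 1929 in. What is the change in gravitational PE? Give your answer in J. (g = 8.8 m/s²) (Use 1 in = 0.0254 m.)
Convert to SI: m = 167.0 kg, Δh = 19.9898 m
ΔPE = mgΔh = (167.0)(8.8)(19.9898) = 29380 J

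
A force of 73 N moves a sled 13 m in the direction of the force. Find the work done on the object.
W = F·d = (73)(13) = 949.0 J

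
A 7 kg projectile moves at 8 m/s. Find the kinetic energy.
KE = ½mv² = ½(7)(8)² = 224.0 J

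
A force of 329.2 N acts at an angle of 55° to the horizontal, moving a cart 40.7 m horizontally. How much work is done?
W = F·d·cosθ = (329.2)(40.7)cos(55°) = 7685 J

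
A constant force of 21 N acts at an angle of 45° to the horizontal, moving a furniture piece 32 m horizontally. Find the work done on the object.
W = F·d·cosθ = (21)(32)cos(45°) = 475.2 J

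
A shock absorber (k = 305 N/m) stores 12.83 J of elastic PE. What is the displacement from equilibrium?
x = √(2·PE/k) = √(2·12.83/305) = 0.2901 m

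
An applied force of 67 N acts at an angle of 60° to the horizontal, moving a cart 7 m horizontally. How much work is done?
W = F·d·cosθ = (67)(7)cos(60°) = 234.5 J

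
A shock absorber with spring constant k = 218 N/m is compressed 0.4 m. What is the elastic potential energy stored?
PE = ½kx² = ½(218)(0.4)² = 17.44 J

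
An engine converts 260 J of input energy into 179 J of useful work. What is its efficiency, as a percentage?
η = W_out/W_in = 179/260 = 68.85%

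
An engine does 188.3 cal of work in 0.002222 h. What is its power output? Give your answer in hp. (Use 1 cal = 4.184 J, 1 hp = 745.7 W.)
Convert to SI: W = 787.847 J, t = 7.9992 s
P = W/t = 787.847/7.9992 = 98.4907 W = 0.1321 hp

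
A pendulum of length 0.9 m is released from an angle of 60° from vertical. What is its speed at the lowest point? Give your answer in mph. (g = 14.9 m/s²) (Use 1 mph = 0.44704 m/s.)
h = L(1 − cosθ) = 0.9(1 − cos60°) = 0.45 m
v = √(2gh) = √(2·14.9·0.45) = 3.66197 m/s = 8.192 mph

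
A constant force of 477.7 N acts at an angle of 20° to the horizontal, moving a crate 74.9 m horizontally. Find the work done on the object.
W = F·d·cosθ = (477.7)(74.9)cos(20°) = 33620 J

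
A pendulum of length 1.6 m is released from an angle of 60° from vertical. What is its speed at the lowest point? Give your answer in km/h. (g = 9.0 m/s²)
h = L(1 − cosθ) = 1.6(1 − cos60°) = 0.8 m
v = √(2gh) = √(2·9.0·0.8) = 3.79473 m/s = 13.66 km/h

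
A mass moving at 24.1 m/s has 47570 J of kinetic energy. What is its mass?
m = 2·KE/v² = 2·47570/(24.1)² = 163.8 kg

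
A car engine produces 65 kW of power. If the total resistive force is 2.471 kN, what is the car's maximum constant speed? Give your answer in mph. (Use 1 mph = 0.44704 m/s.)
Convert to SI: F = 2471.0 N
P = Fv ⇒ v = P/F = 65000 W/2471.0 N = 26.3051 m/s = 58.84 mph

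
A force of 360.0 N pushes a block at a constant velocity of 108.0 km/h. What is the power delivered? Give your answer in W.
Convert to SI: F = 360.0 N, v = 30.0 m/s
P = Fv = (360.0)(30.0) = 10800 W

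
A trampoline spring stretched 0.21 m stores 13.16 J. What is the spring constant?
k = 2·PE/x² = 2·13.16/(0.21)² = 596.8 N/m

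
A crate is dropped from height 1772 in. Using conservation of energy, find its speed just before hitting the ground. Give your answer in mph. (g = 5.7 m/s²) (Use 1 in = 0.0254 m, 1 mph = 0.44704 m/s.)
Convert to SI: h = 45.0088 m
mgh = ½mv² ⇒ v = √(2gh) = √(2·5.7·45.0088) = 22.6517 m/s = 50.67 mph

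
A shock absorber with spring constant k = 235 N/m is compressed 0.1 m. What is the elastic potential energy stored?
PE = ½kx² = ½(235)(0.1)² = 1.175 J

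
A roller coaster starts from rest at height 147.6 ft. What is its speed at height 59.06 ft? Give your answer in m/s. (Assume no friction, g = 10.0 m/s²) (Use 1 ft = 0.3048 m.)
Convert to SI: h₁−h₂ = 26.987 m
mgh₁ = mgh₂ + ½mv² ⇒ v = √(2g(h₁−h₂)) = √(2·10.0·26.987) = 23.23 m/s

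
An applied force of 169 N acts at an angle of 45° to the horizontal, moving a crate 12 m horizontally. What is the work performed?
W = F·d·cosθ = (169)(12)cos(45°) = 1434 J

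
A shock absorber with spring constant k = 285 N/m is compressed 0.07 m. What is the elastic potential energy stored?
PE = ½kx² = ½(285)(0.07)² = 0.6983 J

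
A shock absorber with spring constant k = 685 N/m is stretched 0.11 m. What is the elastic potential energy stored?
PE = ½kx² = ½(685)(0.11)² = 4.144 J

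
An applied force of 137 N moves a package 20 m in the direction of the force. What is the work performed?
W = F·d = (137)(20) = 2740 J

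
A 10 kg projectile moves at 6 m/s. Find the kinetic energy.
KE = ½mv² = ½(10)(6)² = 180.0 J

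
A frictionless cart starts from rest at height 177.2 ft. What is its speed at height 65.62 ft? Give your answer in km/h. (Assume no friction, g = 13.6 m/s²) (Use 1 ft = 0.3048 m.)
Convert to SI: h₁−h₂ = 34.0096 m
mgh₁ = mgh₂ + ½mv² ⇒ v = √(2g(h₁−h₂)) = √(2·13.6·34.0096) = 30.4148 m/s = 109.5 km/h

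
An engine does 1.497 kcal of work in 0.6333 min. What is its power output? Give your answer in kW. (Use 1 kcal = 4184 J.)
Convert to SI: W = 6263.45 J, t = 37.998 s
P = W/t = 6263.45/37.998 = 164.836 W = 0.1648 kW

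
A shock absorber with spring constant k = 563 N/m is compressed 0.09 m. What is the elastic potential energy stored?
PE = ½kx² = ½(563)(0.09)² = 2.28 J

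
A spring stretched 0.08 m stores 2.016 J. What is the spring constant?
k = 2·PE/x² = 2·2.016/(0.08)² = 630.0 N/m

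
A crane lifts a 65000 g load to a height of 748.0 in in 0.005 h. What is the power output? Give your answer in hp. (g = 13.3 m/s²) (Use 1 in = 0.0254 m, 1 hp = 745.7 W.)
Convert to SI: m = 65.0 kg, h = 18.9992 m, t = 18.0 s
P = mgh/t = (65.0)(13.3)(18.9992)/18.0 = 912.489 W = 1.224 hp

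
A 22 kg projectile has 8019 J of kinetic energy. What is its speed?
v = √(2·KE/m) = √(2·8019/22) = 27.0 m/s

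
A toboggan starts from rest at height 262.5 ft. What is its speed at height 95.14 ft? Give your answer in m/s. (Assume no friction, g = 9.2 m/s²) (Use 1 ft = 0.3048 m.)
Convert to SI: h₁−h₂ = 51.0113 m
mgh₁ = mgh₂ + ½mv² ⇒ v = √(2g(h₁−h₂)) = √(2·9.2·51.0113) = 30.64 m/s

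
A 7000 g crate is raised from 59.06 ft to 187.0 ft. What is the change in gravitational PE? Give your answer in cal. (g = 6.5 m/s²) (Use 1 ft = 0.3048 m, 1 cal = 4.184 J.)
Convert to SI: m = 7.0 kg, Δh = 38.9961 m
ΔPE = mgΔh = (7.0)(6.5)(38.9961) = 1774.32 J = 424.1 cal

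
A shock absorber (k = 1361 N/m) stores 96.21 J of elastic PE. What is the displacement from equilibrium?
x = √(2·PE/k) = √(2·96.21/1361) = 0.376 m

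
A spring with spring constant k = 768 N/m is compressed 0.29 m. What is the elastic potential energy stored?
PE = ½kx² = ½(768)(0.29)² = 32.29 J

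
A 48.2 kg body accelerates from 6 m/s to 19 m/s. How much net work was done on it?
W = ΔKE = ½m(v₂² − v₁²) = ½(48.2)(19² − 6²) = 7832.5 J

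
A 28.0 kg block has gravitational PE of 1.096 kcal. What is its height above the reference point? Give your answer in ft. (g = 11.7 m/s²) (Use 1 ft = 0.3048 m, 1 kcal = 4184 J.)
Convert to SI: m = 28.0 kg, PE = 4585.66 J
h = PE/(mg) = 4585.66/(28.0·11.7) = 13.9978 m = 45.92 ft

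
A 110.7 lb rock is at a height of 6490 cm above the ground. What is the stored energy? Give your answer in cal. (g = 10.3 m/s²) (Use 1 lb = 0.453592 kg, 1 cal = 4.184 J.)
Convert to SI: m = 50.2126 kg, h = 64.9 m
PE = mgh = (50.2126)(10.3)(64.9) = 33565.6 J = 8022 cal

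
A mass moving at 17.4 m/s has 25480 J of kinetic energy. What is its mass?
m = 2·KE/v² = 2·25480/(17.4)² = 168.3 kg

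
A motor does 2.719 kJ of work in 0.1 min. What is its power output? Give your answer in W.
Convert to SI: W = 2719.0 J, t = 6.0 s
P = W/t = 2719.0/6.0 = 453.2 W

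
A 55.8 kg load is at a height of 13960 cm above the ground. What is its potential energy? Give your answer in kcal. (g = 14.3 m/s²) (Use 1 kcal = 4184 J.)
Convert to SI: m = 55.8 kg, h = 139.6 m
PE = mgh = (55.8)(14.3)(139.6) = 111392 J = 26.62 kcal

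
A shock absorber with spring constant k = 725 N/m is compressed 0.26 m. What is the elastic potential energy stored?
PE = ½kx² = ½(725)(0.26)² = 24.51 J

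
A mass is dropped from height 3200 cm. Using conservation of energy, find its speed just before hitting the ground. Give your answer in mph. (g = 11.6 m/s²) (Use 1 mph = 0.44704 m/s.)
Convert to SI: h = 32.0 m
mgh = ½mv² ⇒ v = √(2gh) = √(2·11.6·32.0) = 27.247 m/s = 60.95 mph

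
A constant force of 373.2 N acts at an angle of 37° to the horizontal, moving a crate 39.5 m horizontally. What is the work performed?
W = F·d·cosθ = (373.2)(39.5)cos(37°) = 11770 J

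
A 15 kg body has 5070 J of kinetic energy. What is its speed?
v = √(2·KE/m) = √(2·5070/15) = 26.0 m/s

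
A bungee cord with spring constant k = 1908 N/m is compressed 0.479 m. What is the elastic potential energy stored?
PE = ½kx² = ½(1908)(0.479)² = 218.9 J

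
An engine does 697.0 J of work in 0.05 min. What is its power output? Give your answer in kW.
Convert to SI: W = 697.0 J, t = 3.0 s
P = W/t = 697.0/3.0 = 232.333 W = 0.2323 kW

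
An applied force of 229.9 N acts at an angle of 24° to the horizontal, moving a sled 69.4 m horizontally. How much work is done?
W = F·d·cosθ = (229.9)(69.4)cos(24°) = 14580 J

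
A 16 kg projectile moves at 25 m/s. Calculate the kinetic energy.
KE = ½mv² = ½(16)(25)² = 5000.0 J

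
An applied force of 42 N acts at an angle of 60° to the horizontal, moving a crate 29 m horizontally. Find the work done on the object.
W = F·d·cosθ = (42)(29)cos(60°) = 609.0 J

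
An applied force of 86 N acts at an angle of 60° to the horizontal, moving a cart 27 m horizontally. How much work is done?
W = F·d·cosθ = (86)(27)cos(60°) = 1161 J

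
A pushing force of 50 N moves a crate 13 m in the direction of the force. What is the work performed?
W = F·d = (50)(13) = 650.0 J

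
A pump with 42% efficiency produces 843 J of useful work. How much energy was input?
W_in = W_out/η = 843/0.42 = 2007 J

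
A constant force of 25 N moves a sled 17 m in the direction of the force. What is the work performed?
W = F·d = (25)(17) = 425.0 J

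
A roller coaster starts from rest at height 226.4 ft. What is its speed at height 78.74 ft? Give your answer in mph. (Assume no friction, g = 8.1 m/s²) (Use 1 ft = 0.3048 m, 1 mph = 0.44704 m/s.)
Convert to SI: h₁−h₂ = 45.0068 m
mgh₁ = mgh₂ + ½mv² ⇒ v = √(2g(h₁−h₂)) = √(2·8.1·45.0068) = 27.002 m/s = 60.4 mph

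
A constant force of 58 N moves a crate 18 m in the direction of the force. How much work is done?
W = F·d = (58)(18) = 1044 J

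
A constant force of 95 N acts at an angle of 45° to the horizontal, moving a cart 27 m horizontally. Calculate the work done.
W = F·d·cosθ = (95)(27)cos(45°) = 1814 J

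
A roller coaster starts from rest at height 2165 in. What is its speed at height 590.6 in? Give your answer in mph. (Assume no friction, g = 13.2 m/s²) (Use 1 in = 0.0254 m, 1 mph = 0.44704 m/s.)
Convert to SI: h₁−h₂ = 39.9898 m
mgh₁ = mgh₂ + ½mv² ⇒ v = √(2g(h₁−h₂)) = √(2·13.2·39.9898) = 32.492 m/s = 72.68 mph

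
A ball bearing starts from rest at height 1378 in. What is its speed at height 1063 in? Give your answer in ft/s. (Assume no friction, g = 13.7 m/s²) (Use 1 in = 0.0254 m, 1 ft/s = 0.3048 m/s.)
Convert to SI: h₁−h₂ = 8.001 m
mgh₁ = mgh₂ + ½mv² ⇒ v = √(2g(h₁−h₂)) = √(2·13.7·8.001) = 14.8063 m/s = 48.58 ft/s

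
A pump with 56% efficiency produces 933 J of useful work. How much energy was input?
W_in = W_out/η = 933/0.56 = 1666 J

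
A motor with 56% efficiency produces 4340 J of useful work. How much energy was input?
W_in = W_out/η = 4340/0.56 = 7750 J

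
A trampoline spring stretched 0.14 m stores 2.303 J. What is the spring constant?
k = 2·PE/x² = 2·2.303/(0.14)² = 235.0 N/m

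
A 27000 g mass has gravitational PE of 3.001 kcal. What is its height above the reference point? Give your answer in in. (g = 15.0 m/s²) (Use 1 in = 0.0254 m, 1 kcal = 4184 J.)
Convert to SI: m = 27.0 kg, PE = 12556.2 J
h = PE/(mg) = 12556.2/(27.0·15.0) = 31.0029 m = 1221 in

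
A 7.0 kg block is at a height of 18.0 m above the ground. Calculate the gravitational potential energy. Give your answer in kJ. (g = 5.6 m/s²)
PE = mgh = (7.0)(5.6)(18.0) = 705.6 J = 0.7056 kJ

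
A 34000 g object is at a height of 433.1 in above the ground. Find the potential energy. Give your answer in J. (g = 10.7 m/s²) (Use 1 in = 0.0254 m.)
Convert to SI: m = 34.0 kg, h = 11.0007 m
PE = mgh = (34.0)(10.7)(11.0007) = 4002 J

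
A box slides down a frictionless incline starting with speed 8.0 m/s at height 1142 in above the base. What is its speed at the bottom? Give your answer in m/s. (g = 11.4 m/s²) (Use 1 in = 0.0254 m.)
Convert to SI: v₀ = 8.0 m/s, h = 29.0068 m
½mv₀² + mgh = ½mv² ⇒ v = √(v₀² + 2gh) = √(8.0² + 2·11.4·29.0068) = 26.93 m/s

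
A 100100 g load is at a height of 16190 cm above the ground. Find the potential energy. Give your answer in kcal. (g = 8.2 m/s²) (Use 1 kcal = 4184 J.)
Convert to SI: m = 100.1 kg, h = 161.9 m
PE = mgh = (100.1)(8.2)(161.9) = 132891 J = 31.76 kcal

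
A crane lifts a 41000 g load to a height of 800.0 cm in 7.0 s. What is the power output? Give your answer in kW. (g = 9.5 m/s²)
Convert to SI: m = 41.0 kg, h = 8.0 m, t = 7.0 s
P = mgh/t = (41.0)(9.5)(8.0)/7.0 = 445.143 W = 0.4451 kW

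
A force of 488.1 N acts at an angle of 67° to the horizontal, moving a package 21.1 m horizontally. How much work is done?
W = F·d·cosθ = (488.1)(21.1)cos(67°) = 4024 J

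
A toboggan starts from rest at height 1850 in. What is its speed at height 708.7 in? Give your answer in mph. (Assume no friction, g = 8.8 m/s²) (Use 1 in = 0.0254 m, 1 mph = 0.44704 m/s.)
Convert to SI: h₁−h₂ = 28.989 m
mgh₁ = mgh₂ + ½mv² ⇒ v = √(2g(h₁−h₂)) = √(2·8.8·28.989) = 22.5878 m/s = 50.53 mph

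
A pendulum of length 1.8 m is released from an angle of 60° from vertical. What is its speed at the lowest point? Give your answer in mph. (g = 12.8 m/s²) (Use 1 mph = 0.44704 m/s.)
h = L(1 − cosθ) = 1.8(1 − cos60°) = 0.9 m
v = √(2gh) = √(2·12.8·0.9) = 4.8 m/s = 10.74 mph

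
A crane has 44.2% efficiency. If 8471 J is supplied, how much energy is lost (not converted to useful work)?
W_lost = W_in(1 − η) = 8471·(1 − 0.442) = 4727 J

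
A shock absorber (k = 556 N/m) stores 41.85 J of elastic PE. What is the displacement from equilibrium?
x = √(2·PE/k) = √(2·41.85/556) = 0.388 m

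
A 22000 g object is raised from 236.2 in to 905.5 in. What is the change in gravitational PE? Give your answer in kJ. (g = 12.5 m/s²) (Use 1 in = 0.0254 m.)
Convert to SI: m = 22.0 kg, Δh = 17.0002 m
ΔPE = mgΔh = (22.0)(12.5)(17.0002) = 4675.06 J = 4.675 kJ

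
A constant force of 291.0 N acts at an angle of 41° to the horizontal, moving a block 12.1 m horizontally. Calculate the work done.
W = F·d·cosθ = (291.0)(12.1)cos(41°) = 2657 J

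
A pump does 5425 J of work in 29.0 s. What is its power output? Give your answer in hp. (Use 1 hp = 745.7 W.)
P = W/t = 5425.0/29.0 = 187.069 W = 0.2509 hp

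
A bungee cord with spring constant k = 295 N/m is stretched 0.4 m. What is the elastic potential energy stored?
PE = ½kx² = ½(295)(0.4)² = 23.6 J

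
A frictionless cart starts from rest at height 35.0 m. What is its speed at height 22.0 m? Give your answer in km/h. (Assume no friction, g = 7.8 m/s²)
mgh₁ = mgh₂ + ½mv² ⇒ v = √(2g(h₁−h₂)) = √(2·7.8·13.0) = 14.2408 m/s = 51.27 km/h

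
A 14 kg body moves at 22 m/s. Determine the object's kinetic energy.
KE = ½mv² = ½(14)(22)² = 3388.0 J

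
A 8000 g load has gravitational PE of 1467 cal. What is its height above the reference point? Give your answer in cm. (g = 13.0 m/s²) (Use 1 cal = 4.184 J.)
Convert to SI: m = 8.0 kg, PE = 6137.93 J
h = PE/(mg) = 6137.93/(8.0·13.0) = 59.0185 m = 5902 cm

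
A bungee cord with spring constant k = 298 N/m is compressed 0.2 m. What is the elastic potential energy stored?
PE = ½kx² = ½(298)(0.2)² = 5.96 J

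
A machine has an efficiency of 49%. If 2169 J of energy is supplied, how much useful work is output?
W_out = η·W_in = 0.49·2169 = 1062.81 J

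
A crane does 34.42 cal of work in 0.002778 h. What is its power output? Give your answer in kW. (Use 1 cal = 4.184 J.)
Convert to SI: W = 144.013 J, t = 10.0008 s
P = W/t = 144.013/10.0008 = 14.4002 W = 0.0144 kW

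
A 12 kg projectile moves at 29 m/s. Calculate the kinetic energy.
KE = ½mv² = ½(12)(29)² = 5046.0 J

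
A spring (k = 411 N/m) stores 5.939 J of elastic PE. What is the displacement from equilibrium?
x = √(2·PE/k) = √(2·5.939/411) = 0.17 m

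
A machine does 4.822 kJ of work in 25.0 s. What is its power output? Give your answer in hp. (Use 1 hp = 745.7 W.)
Convert to SI: W = 4822.0 J, t = 25.0 s
P = W/t = 4822.0/25.0 = 192.88 W = 0.2587 hp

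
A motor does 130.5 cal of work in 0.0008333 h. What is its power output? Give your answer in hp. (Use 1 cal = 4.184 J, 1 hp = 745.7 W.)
Convert to SI: W = 546.012 J, t = 2.99988 s
P = W/t = 546.012/2.99988 = 182.011 W = 0.2441 hp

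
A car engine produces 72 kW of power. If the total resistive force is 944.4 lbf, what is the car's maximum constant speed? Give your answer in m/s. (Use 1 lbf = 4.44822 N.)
Convert to SI: F = 4200.9 N
P = Fv ⇒ v = P/F = 72000 W/4200.9 N = 17.14 m/s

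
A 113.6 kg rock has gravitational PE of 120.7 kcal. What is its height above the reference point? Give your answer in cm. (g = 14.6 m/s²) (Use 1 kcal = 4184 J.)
Convert to SI: m = 113.6 kg, PE = 505009 J
h = PE/(mg) = 505009/(113.6·14.6) = 304.486 m = 30450 cm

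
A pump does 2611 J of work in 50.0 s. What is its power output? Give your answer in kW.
P = W/t = 2611.0/50.0 = 52.22 W = 0.05222 kW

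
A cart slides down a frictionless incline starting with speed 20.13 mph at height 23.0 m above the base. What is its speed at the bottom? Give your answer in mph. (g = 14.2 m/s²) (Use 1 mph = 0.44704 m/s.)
Convert to SI: v₀ = 8.99892 m/s, h = 23.0 m
½mv₀² + mgh = ½mv² ⇒ v = √(v₀² + 2gh) = √(8.99892² + 2·14.2·23.0) = 27.0958 m/s = 60.61 mph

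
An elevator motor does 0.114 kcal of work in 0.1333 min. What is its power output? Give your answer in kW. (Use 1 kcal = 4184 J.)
Convert to SI: W = 476.976 J, t = 7.998 s
P = W/t = 476.976/7.998 = 59.6369 W = 0.05964 kW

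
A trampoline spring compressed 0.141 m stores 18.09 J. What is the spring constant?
k = 2·PE/x² = 2·18.09/(0.141)² = 1820 N/m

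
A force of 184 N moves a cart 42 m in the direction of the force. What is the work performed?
W = F·d = (184)(42) = 7728 J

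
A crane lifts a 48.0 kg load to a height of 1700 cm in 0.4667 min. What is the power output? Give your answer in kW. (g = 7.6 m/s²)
Convert to SI: m = 48.0 kg, h = 17.0 m, t = 28.002 s
P = mgh/t = (48.0)(7.6)(17.0)/28.002 = 221.47 W = 0.2215 kW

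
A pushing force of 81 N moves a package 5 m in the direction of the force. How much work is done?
W = F·d = (81)(5) = 405.0 J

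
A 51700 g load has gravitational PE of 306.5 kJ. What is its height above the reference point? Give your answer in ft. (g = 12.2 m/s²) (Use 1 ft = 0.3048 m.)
Convert to SI: m = 51.7 kg, PE = 306500 J
h = PE/(mg) = 306500/(51.7·12.2) = 485.937 m = 1594 ft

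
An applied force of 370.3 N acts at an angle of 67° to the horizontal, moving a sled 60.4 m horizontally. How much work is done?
W = F·d·cosθ = (370.3)(60.4)cos(67°) = 8739 J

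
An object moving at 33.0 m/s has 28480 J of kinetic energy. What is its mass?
m = 2·KE/v² = 2·28480/(33.0)² = 52.3 kg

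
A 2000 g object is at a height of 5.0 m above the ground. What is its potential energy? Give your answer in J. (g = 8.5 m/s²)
Convert to SI: m = 2.0 kg, h = 5.0 m
PE = mgh = (2.0)(8.5)(5.0) = 85.0 J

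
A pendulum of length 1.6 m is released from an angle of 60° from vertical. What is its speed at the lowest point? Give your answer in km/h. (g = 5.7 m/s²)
h = L(1 − cosθ) = 1.6(1 − cos60°) = 0.8 m
v = √(2gh) = √(2·5.7·0.8) = 3.01993 m/s = 10.87 km/h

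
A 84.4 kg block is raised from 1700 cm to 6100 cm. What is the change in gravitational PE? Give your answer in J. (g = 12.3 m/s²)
Convert to SI: m = 84.4 kg, Δh = 44.0 m
ΔPE = mgΔh = (84.4)(12.3)(44.0) = 45680 J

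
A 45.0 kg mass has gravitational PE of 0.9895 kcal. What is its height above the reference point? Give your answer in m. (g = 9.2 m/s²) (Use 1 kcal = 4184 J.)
Convert to SI: m = 45.0 kg, PE = 4140.07 J
h = PE/(mg) = 4140.07/(45.0·9.2) = 10.0 m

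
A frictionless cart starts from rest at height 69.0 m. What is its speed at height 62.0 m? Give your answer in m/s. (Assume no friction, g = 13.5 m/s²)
mgh₁ = mgh₂ + ½mv² ⇒ v = √(2g(h₁−h₂)) = √(2·13.5·7.0) = 13.75 m/s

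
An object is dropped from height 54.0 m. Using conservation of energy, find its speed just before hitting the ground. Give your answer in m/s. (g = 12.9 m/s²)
mgh = ½mv² ⇒ v = √(2gh) = √(2·12.9·54.0) = 37.33 m/s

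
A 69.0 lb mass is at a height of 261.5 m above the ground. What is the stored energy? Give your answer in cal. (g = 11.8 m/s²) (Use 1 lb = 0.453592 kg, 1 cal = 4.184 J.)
Convert to SI: m = 31.2978 kg, h = 261.5 m
PE = mgh = (31.2978)(11.8)(261.5) = 96575.8 J = 23080 cal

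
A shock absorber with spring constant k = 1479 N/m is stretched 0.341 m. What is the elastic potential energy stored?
PE = ½kx² = ½(1479)(0.341)² = 85.99 J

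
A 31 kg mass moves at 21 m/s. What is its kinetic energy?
KE = ½mv² = ½(31)(21)² = 6835.5 J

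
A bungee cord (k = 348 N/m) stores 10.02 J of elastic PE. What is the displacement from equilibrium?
x = √(2·PE/k) = √(2·10.02/348) = 0.24 m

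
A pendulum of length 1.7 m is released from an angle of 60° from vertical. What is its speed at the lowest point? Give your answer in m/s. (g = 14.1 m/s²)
h = L(1 − cosθ) = 1.7(1 − cos60°) = 0.85 m
v = √(2gh) = √(2·14.1·0.85) = 4.896 m/s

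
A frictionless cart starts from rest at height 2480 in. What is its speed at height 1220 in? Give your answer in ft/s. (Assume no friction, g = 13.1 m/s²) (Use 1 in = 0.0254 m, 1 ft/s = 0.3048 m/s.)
Convert to SI: h₁−h₂ = 32.004 m
mgh₁ = mgh₂ + ½mv² ⇒ v = √(2g(h₁−h₂)) = √(2·13.1·32.004) = 28.9569 m/s = 95.0 ft/s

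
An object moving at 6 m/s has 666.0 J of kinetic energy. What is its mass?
m = 2·KE/v² = 2·666.0/(6)² = 37.0 kg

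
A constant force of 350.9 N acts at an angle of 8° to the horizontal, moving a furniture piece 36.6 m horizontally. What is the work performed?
W = F·d·cosθ = (350.9)(36.6)cos(8°) = 12720 J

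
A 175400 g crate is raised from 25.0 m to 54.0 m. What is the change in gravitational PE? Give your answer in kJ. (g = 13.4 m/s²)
Convert to SI: m = 175.4 kg, Δh = 29.0 m
ΔPE = mgΔh = (175.4)(13.4)(29.0) = 68160.4 J = 68.16 kJ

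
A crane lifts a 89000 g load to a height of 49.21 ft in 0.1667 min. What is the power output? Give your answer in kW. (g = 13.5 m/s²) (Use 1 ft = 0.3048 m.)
Convert to SI: m = 89.0 kg, h = 14.9992 m, t = 10.002 s
P = mgh/t = (89.0)(13.5)(14.9992)/10.002 = 1801.79 W = 1.802 kW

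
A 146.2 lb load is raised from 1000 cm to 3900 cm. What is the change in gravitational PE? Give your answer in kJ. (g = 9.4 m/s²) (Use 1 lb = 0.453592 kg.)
Convert to SI: m = 66.3152 kg, Δh = 29.0 m
ΔPE = mgΔh = (66.3152)(9.4)(29.0) = 18077.5 J = 18.08 kJ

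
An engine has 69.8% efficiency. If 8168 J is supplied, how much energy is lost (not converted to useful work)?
W_lost = W_in(1 − η) = 8168·(1 − 0.698) = 2467 J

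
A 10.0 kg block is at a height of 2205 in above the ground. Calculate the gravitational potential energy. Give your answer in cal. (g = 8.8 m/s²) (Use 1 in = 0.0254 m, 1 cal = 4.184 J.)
Convert to SI: m = 10.0 kg, h = 56.007 m
PE = mgh = (10.0)(8.8)(56.007) = 4928.62 J = 1178 cal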